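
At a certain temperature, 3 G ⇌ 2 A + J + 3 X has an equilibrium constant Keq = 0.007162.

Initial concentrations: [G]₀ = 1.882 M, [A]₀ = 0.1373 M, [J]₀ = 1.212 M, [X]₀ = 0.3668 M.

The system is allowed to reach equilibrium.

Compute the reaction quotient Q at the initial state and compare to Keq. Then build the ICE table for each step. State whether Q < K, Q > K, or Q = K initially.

Q₀ = 1.6915e-04; Q < K (proceeds forward)

Q₀ = 1.6915e-04 vs Keq = 0.007162 ⇒ Q<K, forward
Step 1:
                   G          A          J          X
  init         1.882     0.1373      1.212     0.3668
  Δ          -0.2591     0.1728    0.08638     0.2591
  eq           1.623     0.3101      1.298     0.6259
  solve Keq expr → x = 0.08638; check Q = 0.007162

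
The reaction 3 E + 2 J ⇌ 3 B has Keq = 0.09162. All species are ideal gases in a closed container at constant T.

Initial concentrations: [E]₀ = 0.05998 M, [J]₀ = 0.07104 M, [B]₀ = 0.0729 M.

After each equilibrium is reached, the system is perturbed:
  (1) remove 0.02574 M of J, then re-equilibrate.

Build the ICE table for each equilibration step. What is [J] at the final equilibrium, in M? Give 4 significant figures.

Q₀ = 355.8 vs Keq = 0.09162 ⇒ Q>K, reverse
Step 1:
                   E          J          B
  Initial    0.05998    0.07104     0.0729
  Change     0.06035    0.04023   -0.06035
  Equil       0.1203     0.1113    0.01255
  solve Keq expr → x = -0.02012; check Q = 0.09162
Then remove 0.02574 M of J.
Step 2:
                   E          J          B
  Initial     0.1203    0.08553    0.01255
  Change    0.001766   0.001178  -0.001766
  Equil       0.1221    0.08671    0.01078
  solve Keq expr → x = -5.8881e-04; check Q = 0.09162

[J]_eq = 0.08671 M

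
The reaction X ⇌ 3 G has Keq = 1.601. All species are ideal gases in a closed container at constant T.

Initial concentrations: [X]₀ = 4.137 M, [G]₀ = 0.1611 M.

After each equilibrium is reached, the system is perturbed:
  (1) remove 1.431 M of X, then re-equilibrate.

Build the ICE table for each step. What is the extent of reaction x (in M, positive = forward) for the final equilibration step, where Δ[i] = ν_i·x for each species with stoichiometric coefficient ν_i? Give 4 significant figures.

x = -0.08639 M

Q₀ = 0.001011 vs Keq = 1.601 ⇒ Q<K, forward
Step 1:
                   X          G
  I            4.137     0.1611
  C          -0.5436      1.631
  E            3.593      1.792
  solve Keq expr → x = 0.5436; check Q = 1.601
Then remove 1.431 M of X.
Step 2:
                   X          G
  I            2.162      1.792
  C          0.08639    -0.2592
  E            2.249      1.533
  solve Keq expr → x = -0.08639; check Q = 1.601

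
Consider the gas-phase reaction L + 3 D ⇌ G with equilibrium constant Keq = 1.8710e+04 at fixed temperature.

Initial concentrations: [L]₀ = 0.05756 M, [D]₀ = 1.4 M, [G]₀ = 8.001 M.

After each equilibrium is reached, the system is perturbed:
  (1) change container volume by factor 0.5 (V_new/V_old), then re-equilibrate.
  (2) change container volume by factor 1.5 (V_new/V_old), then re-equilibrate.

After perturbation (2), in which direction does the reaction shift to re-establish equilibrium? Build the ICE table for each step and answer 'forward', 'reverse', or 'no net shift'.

Q₀ = 50.66 vs Keq = 1.8710e+04 ⇒ Q<K, forward
Step 1:
                  L         D         G
  I         0.05756       1.4     8.001
  C        -0.05733    -0.172   0.05733
  E       2.3257e-04     1.228     8.058
  solve Keq expr → x = 0.05733; check Q = 1.8710e+04
Then change container volume by factor 0.5 (V_new/V_old).
Step 2:
                  L         D         G
  I       4.6514e-04     2.456     16.12
  C       -4.0691e-04 -0.001221 4.0691e-04
  E       5.8231e-05     2.455     16.12
  solve Keq expr → x = 4.0691e-04; check Q = 1.8710e+04
Then change container volume by factor 1.5 (V_new/V_old).
Step 3:
                  L         D         G
  I       3.8821e-05     1.637     10.74
  C       9.2132e-05 2.7640e-04 -9.2132e-05
  E       1.3095e-04     1.637     10.74
  solve Keq expr → x = -9.2132e-05; check Q = 1.8710e+04

Direction: reverse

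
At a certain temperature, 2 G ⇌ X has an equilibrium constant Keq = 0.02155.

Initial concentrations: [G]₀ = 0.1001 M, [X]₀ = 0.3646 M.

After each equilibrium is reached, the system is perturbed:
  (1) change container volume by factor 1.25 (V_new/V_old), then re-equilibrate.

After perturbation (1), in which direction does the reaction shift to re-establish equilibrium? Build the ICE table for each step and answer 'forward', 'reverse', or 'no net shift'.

Direction: reverse

Q₀ = 36.39 vs Keq = 0.02155 ⇒ Q>K, reverse
Step 1:
                   G          X
  I           0.1001     0.3646
  C           0.7015    -0.3508
  E           0.8016    0.01385
  solve Keq expr → x = -0.3508; check Q = 0.02155
Then change container volume by factor 1.25 (V_new/V_old).
Step 2:
                   G          X
  I           0.6413    0.01108
  C         0.004198  -0.002099
  E           0.6455   0.008979
  solve Keq expr → x = -0.002099; check Q = 0.02155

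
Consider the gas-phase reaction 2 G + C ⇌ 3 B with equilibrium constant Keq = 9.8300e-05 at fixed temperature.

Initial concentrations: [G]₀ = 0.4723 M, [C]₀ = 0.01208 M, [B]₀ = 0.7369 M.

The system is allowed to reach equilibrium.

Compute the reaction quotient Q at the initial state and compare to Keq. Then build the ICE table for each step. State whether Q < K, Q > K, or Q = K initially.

Q₀ = 148.5 vs Keq = 9.8300e-05 ⇒ Q>K, reverse
Step 1:
                  G         C         B
  Initial    0.4723   0.01208    0.7369
  Change     0.4726    0.2363    -0.709
  Equil      0.9449    0.2484   0.02794
  solve Keq expr → x = -0.2363; check Q = 9.8300e-05

Q₀ = 148.5; Q > K (proceeds reverse)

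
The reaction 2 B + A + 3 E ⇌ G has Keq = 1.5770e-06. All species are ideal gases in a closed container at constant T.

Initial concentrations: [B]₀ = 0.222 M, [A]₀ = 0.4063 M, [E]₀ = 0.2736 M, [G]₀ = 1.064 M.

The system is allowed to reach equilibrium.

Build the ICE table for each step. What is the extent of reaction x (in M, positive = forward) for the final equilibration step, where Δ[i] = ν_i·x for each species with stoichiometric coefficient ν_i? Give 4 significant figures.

x = -1.063 M

Q₀ = 2594 vs Keq = 1.5770e-06 ⇒ Q>K, reverse
Step 1:
                   B          A          E          G
  Initial      0.222     0.4063     0.2736      1.064
  Change       2.127      1.063       3.19     -1.063
  Equil        2.349       1.47      3.464 5.3157e-04
  solve Keq expr → x = -1.063; check Q = 1.5770e-06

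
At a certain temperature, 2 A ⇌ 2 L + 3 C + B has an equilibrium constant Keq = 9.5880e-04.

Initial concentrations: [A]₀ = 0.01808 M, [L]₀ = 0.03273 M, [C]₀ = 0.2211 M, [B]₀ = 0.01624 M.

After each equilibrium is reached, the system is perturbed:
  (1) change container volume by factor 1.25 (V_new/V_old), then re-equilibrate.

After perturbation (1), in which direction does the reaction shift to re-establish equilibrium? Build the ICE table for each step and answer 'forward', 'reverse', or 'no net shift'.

Q₀ = 5.7524e-04 vs Keq = 9.5880e-04 ⇒ Q<K, forward
Step 1:
                   A          L          C          B
  init       0.01808    0.03273     0.2211    0.01624
  Δ        -0.002249   0.002249   0.003373   0.001124
  eq         0.01583    0.03498     0.2245    0.01736
  solve Keq expr → x = 0.001124; check Q = 9.5880e-04
Then change container volume by factor 1.25 (V_new/V_old).
Step 2:
                   A          L          C          B
  init       0.01267    0.02798     0.1796    0.01389
  Δ        -0.002913   0.002913   0.004369   0.001456
  eq        0.009752     0.0309     0.1839    0.01535
  solve Keq expr → x = 0.001456; check Q = 9.5880e-04

Direction: forward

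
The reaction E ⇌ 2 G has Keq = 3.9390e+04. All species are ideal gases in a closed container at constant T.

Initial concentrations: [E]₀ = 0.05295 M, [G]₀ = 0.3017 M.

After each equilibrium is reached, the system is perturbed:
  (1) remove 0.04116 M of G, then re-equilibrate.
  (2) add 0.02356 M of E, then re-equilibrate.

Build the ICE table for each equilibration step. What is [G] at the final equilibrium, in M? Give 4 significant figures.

[G]_eq = 0.4136 M

Q₀ = 1.719 vs Keq = 3.9390e+04 ⇒ Q<K, forward
Step 1:
                    E           G
  init        0.05295      0.3017
  Δ          -0.05295      0.1059
  eq       4.2176e-06      0.4076
  solve Keq expr → x = 0.05295; check Q = 3.9390e+04
Then remove 0.04116 M of G.
Step 2:
                    E           G
  init     4.2176e-06      0.3664
  Δ       -8.0877e-07  1.6175e-06
  eq       3.4088e-06      0.3664
  solve Keq expr → x = 8.0877e-07; check Q = 3.9390e+04
Then add 0.02356 M of E.
Step 3:
                    E           G
  init        0.02356      0.3664
  Δ          -0.02356     0.04712
  eq       4.3418e-06      0.4136
  solve Keq expr → x = 0.02356; check Q = 3.9390e+04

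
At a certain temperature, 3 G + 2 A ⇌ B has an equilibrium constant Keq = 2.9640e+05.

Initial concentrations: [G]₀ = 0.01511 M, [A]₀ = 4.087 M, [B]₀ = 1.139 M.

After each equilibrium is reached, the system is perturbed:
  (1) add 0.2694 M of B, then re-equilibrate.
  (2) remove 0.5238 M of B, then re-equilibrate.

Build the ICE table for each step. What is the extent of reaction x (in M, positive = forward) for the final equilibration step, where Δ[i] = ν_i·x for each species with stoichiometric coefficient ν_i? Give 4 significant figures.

Q₀ = 1.9766e+04 vs Keq = 2.9640e+05 ⇒ Q<K, forward
Step 1:
                    G           A           B
  Initial     0.01511       4.087       1.139
  Change    -0.008971   -0.005981     0.00299
  Equil      0.006139       4.081       1.142
  solve Keq expr → x = 0.00299; check Q = 2.9640e+05
Then add 0.2694 M of B.
Step 2:
                    G           A           B
  Initial    0.006139       4.081       1.411
  Change   4.4851e-04  2.9901e-04 -1.4950e-04
  Equil      0.006587       4.081       1.411
  solve Keq expr → x = -1.4950e-04; check Q = 2.9640e+05
Then remove 0.5238 M of B.
Step 3:
                    G           A           B
  Initial    0.006587       4.081      0.8874
  Change  -9.4249e-04 -6.2833e-04  3.1416e-04
  Equil      0.005645       4.081      0.8878
  solve Keq expr → x = 3.1416e-04; check Q = 2.9640e+05

x = 3.1416e-04 M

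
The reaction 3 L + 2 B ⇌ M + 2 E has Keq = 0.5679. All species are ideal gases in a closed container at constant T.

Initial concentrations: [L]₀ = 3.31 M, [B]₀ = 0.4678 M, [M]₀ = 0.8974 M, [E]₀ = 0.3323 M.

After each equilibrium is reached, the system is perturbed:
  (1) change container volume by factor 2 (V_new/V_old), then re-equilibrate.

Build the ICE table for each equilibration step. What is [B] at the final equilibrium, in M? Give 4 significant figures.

[B]_eq = 0.1346 M

Q₀ = 0.01249 vs Keq = 0.5679 ⇒ Q<K, forward
Step 1:
                  L         B         M         E
  init         3.31    0.4678    0.8974    0.3323
  Δ           -0.44   -0.2933    0.1467    0.2933
  eq           2.87    0.1745     1.044    0.6256
  solve Keq expr → x = 0.1467; check Q = 0.5679
Then change container volume by factor 2 (V_new/V_old).
Step 2:
                  L         B         M         E
  init        1.435   0.08724     0.522    0.3128
  Δ           0.071   0.04733  -0.02367  -0.04733
  eq          1.506    0.1346    0.4984    0.2655
  solve Keq expr → x = -0.02367; check Q = 0.5679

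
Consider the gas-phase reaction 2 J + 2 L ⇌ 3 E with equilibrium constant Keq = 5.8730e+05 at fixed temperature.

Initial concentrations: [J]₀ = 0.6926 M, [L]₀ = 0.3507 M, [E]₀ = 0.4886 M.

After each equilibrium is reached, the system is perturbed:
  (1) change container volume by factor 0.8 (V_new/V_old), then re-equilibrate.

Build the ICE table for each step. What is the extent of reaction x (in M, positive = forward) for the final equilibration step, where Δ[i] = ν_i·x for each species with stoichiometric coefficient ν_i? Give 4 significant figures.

Q₀ = 1.977 vs Keq = 5.8730e+05 ⇒ Q<K, forward
Step 1:
                  J         L         E
  I          0.6926    0.3507    0.4886
  C         -0.3469   -0.3469    0.5203
  E          0.3457  0.003825     1.009
  solve Keq expr → x = 0.1734; check Q = 5.8730e+05
Then change container volume by factor 0.8 (V_new/V_old).
Step 2:
                  J         L         E
  I          0.4322  0.004781     1.261
  C       -4.9605e-04 -4.9605e-04 7.4408e-04
  E          0.4317  0.004285     1.262
  solve Keq expr → x = 2.4803e-04; check Q = 5.8730e+05

x = 2.4803e-04 M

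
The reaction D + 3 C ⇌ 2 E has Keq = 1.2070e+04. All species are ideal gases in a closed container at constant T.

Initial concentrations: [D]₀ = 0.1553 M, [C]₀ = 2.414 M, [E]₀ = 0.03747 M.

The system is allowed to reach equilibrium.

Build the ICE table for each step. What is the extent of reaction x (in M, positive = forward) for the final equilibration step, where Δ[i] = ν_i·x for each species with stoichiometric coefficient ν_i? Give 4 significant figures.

Q₀ = 6.4266e-04 vs Keq = 1.2070e+04 ⇒ Q<K, forward
Step 1:
                  D         C         E
  I          0.1553     2.414   0.03747
  C         -0.1553   -0.4659    0.3106
  E       1.3576e-06     1.948    0.3481
  solve Keq expr → x = 0.1553; check Q = 1.2070e+04

x = 0.1553 M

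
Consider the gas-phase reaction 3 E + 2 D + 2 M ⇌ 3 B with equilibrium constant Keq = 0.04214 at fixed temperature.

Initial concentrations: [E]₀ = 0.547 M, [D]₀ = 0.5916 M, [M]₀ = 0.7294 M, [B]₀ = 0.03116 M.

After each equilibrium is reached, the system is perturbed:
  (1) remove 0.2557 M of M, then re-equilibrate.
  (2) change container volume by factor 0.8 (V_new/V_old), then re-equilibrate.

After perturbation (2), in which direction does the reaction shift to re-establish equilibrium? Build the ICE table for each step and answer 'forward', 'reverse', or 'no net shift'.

Direction: forward

Q₀ = 9.9276e-04 vs Keq = 0.04214 ⇒ Q<K, forward
Step 1:
                    E           D           M           B
  I             0.547      0.5916      0.7294     0.03116
  C          -0.05832    -0.03888    -0.03888     0.05832
  E            0.4887      0.5527      0.6905     0.08948
  solve Keq expr → x = 0.01944; check Q = 0.04214
Then remove 0.2557 M of M.
Step 2:
                    E           D           M           B
  I            0.4887      0.5527      0.4348     0.08948
  C           0.01885     0.01256     0.01256    -0.01885
  E            0.5075      0.5653      0.4474     0.07063
  solve Keq expr → x = -0.006282; check Q = 0.04214
Then change container volume by factor 0.8 (V_new/V_old).
Step 3:
                    E           D           M           B
  I            0.6344      0.7066      0.5592     0.08829
  C          -0.02266    -0.01511    -0.01511     0.02266
  E            0.6117      0.6915      0.5441       0.111
  solve Keq expr → x = 0.007554; check Q = 0.04214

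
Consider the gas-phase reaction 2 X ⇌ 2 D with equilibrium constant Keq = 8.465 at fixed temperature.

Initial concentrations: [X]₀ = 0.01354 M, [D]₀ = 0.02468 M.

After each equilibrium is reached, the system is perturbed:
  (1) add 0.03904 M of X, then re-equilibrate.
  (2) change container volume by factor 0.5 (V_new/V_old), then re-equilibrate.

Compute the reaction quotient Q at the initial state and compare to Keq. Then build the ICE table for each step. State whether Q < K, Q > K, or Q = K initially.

Q₀ = 3.322 vs Keq = 8.465 ⇒ Q<K, forward
Step 1:
                   X          D
  Initial    0.01354    0.02468
  Change   -0.003764   0.003764
  Equil     0.009776    0.02844
  solve Keq expr → x = 0.001882; check Q = 8.465
Then add 0.03904 M of X.
Step 2:
                   X          D
  Initial    0.04882    0.02844
  Change    -0.02905    0.02905
  Equil      0.01976     0.0575
  solve Keq expr → x = 0.01453; check Q = 8.465
Then change container volume by factor 0.5 (V_new/V_old).
Step 3:
                   X          D
  Initial    0.03952      0.115
  Change           0          0
  Equil      0.03952      0.115
  solve Keq expr → x = 0; check Q = 8.465

Q₀ = 3.322; Q < K (proceeds forward)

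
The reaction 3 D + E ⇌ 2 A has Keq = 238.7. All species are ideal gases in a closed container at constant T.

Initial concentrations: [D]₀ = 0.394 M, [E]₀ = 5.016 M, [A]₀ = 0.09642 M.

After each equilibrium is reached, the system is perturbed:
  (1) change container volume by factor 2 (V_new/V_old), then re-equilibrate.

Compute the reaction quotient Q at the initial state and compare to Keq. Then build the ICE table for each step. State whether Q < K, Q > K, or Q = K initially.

Q₀ = 0.0303; Q < K (proceeds forward)

Q₀ = 0.0303 vs Keq = 238.7 ⇒ Q<K, forward
Step 1:
                  D         E         A
  Initial     0.394     5.016   0.09642
  Change    -0.3488   -0.1163    0.2325
  Equil     0.04523       4.9    0.3289
  solve Keq expr → x = 0.1163; check Q = 238.7
Then change container volume by factor 2 (V_new/V_old).
Step 2:
                  D         E         A
  Initial   0.02261      2.45    0.1645
  Change    0.01208  0.004027 -0.008055
  Equil      0.0347     2.454    0.1564
  solve Keq expr → x = -0.004027; check Q = 238.7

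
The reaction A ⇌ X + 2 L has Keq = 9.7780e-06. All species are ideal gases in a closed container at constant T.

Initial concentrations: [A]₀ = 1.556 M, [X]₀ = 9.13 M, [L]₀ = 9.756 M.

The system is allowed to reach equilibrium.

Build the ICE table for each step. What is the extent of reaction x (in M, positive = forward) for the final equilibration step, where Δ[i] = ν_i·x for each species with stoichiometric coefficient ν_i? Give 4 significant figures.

Q₀ = 558.5 vs Keq = 9.7780e-06 ⇒ Q>K, reverse
Step 1:
                   A          X          L
  I            1.556       9.13      9.756
  C            4.876     -4.876     -9.752
  E            6.432      4.254   0.003845
  solve Keq expr → x = -4.876; check Q = 9.7780e-06

x = -4.876 M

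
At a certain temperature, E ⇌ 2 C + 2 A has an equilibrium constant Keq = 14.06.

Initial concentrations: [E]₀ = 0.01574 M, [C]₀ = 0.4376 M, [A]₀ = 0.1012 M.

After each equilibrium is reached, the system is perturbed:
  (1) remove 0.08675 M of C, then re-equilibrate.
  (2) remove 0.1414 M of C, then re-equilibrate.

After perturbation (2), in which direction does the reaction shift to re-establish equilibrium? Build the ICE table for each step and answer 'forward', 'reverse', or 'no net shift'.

Q₀ = 0.1246 vs Keq = 14.06 ⇒ Q<K, forward
Step 1:
                    E           C           A
  I           0.01574      0.4376      0.1012
  C          -0.01547     0.03093     0.03093
  E        2.7260e-04      0.4685      0.1321
  solve Keq expr → x = 0.01547; check Q = 14.06
Then remove 0.08675 M of C.
Step 2:
                    E           C           A
  I        2.7260e-04      0.3818      0.1321
  C       -9.0930e-05  1.8186e-04  1.8186e-04
  E        1.8167e-04       0.382      0.1323
  solve Keq expr → x = 9.0930e-05; check Q = 14.06
Then remove 0.1414 M of C.
Step 3:
                    E           C           A
  I        1.8167e-04      0.2406      0.1323
  C       -1.0924e-04  2.1848e-04  2.1848e-04
  E        7.2433e-05      0.2408      0.1325
  solve Keq expr → x = 1.0924e-04; check Q = 14.06

Direction: forward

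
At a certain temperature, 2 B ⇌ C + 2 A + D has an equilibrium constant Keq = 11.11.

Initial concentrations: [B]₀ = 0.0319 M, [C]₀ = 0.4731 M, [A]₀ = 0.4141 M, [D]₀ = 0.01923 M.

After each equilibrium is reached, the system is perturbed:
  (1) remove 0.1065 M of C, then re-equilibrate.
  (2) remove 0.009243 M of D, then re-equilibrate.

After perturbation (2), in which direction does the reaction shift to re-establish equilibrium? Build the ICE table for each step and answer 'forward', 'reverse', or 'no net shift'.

Direction: forward

Q₀ = 1.533 vs Keq = 11.11 ⇒ Q<K, forward
Step 1:
                   B          C          A          D
  init        0.0319     0.4731     0.4141    0.01923
  Δ         -0.01696    0.00848    0.01696    0.00848
  eq         0.01494     0.4816     0.4311    0.02771
  solve Keq expr → x = 0.00848; check Q = 11.11
Then remove 0.1065 M of C.
Step 2:
                   B          C          A          D
  init       0.01494     0.3751     0.4311    0.02771
  Δ        -0.001515 7.5772e-04   0.001515 7.5772e-04
  eq         0.01342     0.3758     0.4326    0.02847
  solve Keq expr → x = 7.5772e-04; check Q = 11.11
Then remove 0.009243 M of D.
Step 3:
                   B          C          A          D
  init       0.01342     0.3758     0.4326    0.01922
  Δ        -0.002036   0.001018   0.002036   0.001018
  eq         0.01139     0.3769     0.4346    0.02024
  solve Keq expr → x = 0.001018; check Q = 11.11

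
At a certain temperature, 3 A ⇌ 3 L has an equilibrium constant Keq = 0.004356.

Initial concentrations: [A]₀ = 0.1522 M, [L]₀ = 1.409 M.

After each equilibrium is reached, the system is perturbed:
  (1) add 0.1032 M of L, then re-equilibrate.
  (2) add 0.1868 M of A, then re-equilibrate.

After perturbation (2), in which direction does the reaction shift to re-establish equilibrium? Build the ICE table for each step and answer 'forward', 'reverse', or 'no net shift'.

Q₀ = 793.4 vs Keq = 0.004356 ⇒ Q>K, reverse
Step 1:
                    A           L
  Initial      0.1522       1.409
  Change         1.19       -1.19
  Equil         1.342      0.2192
  solve Keq expr → x = -0.3966; check Q = 0.004356
Then add 0.1032 M of L.
Step 2:
                    A           L
  Initial       1.342      0.3224
  Change      0.08871    -0.08871
  Equil         1.431      0.2337
  solve Keq expr → x = -0.02957; check Q = 0.004356
Then add 0.1868 M of A.
Step 3:
                    A           L
  Initial       1.618      0.2337
  Change     -0.02622     0.02622
  Equil         1.591      0.2599
  solve Keq expr → x = 0.008742; check Q = 0.004356

Direction: forward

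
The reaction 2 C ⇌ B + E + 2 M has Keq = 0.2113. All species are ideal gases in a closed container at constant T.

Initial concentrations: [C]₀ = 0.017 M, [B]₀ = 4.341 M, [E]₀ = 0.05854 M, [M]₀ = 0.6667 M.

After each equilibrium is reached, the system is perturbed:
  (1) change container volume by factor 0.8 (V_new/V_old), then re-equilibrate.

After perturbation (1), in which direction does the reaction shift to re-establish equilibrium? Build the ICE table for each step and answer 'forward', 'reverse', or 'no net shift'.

Direction: reverse

Q₀ = 390.8 vs Keq = 0.2113 ⇒ Q>K, reverse
Step 1:
                   C          B          E          M
  init         0.017      4.341    0.05854     0.6667
  Δ           0.1118   -0.05588   -0.05588    -0.1118
  eq          0.1288      4.285   0.002655     0.5549
  solve Keq expr → x = -0.05588; check Q = 0.2113
Then change container volume by factor 0.8 (V_new/V_old).
Step 2:
                   C          B          E          M
  init         0.161      5.356   0.003319     0.6937
  Δ         0.002241  -0.001121  -0.001121  -0.002241
  eq          0.1632      5.355   0.002198     0.6914
  solve Keq expr → x = -0.001121; check Q = 0.2113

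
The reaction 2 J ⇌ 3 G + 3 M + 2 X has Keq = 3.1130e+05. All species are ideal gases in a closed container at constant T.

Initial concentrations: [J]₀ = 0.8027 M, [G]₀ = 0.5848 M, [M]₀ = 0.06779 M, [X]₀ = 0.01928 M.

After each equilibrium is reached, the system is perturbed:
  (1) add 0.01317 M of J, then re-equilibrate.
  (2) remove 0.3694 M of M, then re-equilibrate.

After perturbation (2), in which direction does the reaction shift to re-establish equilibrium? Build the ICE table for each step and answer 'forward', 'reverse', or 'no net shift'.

Q₀ = 3.5944e-08 vs Keq = 3.1130e+05 ⇒ Q<K, forward
Step 1:
                  J         G         M         X
  Initial    0.8027    0.5848   0.06779   0.01928
  Change    -0.7977     1.197     1.197    0.7977
  Equil     0.00495     1.781     1.264     0.817
  solve Keq expr → x = 0.3989; check Q = 3.1130e+05
Then add 0.01317 M of J.
Step 2:
                  J         G         M         X
  Initial   0.01812     1.781     1.264     0.817
  Change   -0.01289   0.01934   0.01934   0.01289
  Equil    0.005228     1.801     1.284    0.8299
  solve Keq expr → x = 0.006446; check Q = 3.1130e+05
Then remove 0.3694 M of M.
Step 3:
                  J         G         M         X
  Initial  0.005228     1.801    0.9144    0.8299
  Change  -0.002054  0.003081  0.003081  0.002054
  Equil    0.003175     1.804    0.9174     0.832
  solve Keq expr → x = 0.001027; check Q = 3.1130e+05

Direction: forward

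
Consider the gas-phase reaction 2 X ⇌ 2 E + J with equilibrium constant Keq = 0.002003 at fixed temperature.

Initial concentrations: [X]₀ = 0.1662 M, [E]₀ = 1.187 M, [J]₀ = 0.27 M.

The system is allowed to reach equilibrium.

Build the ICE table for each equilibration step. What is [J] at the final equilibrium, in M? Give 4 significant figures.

Q₀ = 13.77 vs Keq = 0.002003 ⇒ Q>K, reverse
Step 1:
                  X         E         J
  Initial    0.1662     1.187      0.27
  Change     0.5354   -0.5354   -0.2677
  Equil      0.7016    0.6516  0.002322
  solve Keq expr → x = -0.2677; check Q = 0.002003

[J]_eq = 0.002322 M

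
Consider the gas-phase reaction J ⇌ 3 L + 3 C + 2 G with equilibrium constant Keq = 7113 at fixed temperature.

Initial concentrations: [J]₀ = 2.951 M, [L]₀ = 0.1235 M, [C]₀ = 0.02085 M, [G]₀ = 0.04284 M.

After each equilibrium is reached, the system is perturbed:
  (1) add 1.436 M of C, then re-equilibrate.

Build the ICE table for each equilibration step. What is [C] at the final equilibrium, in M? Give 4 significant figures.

[C]_eq = 4.543 M

Q₀ = 1.0618e-11 vs Keq = 7113 ⇒ Q<K, forward
Step 1:
                   J          L          C          G
  I            2.951     0.1235    0.02085    0.04284
  C           -1.178      3.533      3.533      2.355
  E            1.773      3.656      3.554      2.398
  solve Keq expr → x = 1.178; check Q = 7113
Then add 1.436 M of C.
Step 2:
                   J          L          C          G
  I            1.773      3.656       4.99      2.398
  C           0.1489    -0.4467    -0.4467    -0.2978
  E            1.922       3.21      4.543        2.1
  solve Keq expr → x = -0.1489; check Q = 7113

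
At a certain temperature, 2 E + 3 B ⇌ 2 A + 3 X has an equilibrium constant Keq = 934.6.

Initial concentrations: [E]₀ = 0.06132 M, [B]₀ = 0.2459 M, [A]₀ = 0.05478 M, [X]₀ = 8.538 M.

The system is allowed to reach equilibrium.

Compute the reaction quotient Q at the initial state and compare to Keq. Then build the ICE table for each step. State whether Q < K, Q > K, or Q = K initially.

Q₀ = 3.3407e+04; Q > K (proceeds reverse)

Q₀ = 3.3407e+04 vs Keq = 934.6 ⇒ Q>K, reverse
Step 1:
                  E         B         A         X
  I         0.06132    0.2459   0.05478     8.538
  C         0.03527    0.0529  -0.03527   -0.0529
  E         0.09659    0.2988   0.01951     8.485
  solve Keq expr → x = -0.01763; check Q = 934.6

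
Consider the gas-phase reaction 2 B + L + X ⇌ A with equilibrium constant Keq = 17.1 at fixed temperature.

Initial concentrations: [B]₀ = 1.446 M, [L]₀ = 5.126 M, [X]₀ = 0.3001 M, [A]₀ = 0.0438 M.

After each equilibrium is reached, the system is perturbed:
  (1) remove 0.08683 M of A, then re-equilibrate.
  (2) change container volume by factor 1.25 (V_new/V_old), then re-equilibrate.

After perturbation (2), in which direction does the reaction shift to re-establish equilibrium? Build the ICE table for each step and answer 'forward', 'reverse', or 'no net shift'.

Direction: reverse

Q₀ = 0.01362 vs Keq = 17.1 ⇒ Q<K, forward
Step 1:
                    B           L           X           A
  init          1.446       5.126      0.3001      0.0438
  Δ            -0.589     -0.2945     -0.2945      0.2945
  eq            0.857       4.831    0.005576      0.3383
  solve Keq expr → x = 0.2945; check Q = 17.1
Then remove 0.08683 M of A.
Step 2:
                    B           L           X           A
  init          0.857       4.831    0.005576      0.2515
  Δ          -0.00276    -0.00138    -0.00138     0.00138
  eq           0.8542        4.83    0.004196      0.2529
  solve Keq expr → x = 0.00138; check Q = 17.1
Then change container volume by factor 1.25 (V_new/V_old).
Step 3:
                    B           L           X           A
  init         0.6834       3.864    0.003357      0.2023
  Δ          0.005973    0.002986    0.002986   -0.002986
  eq           0.6893       3.867    0.006343      0.1993
  solve Keq expr → x = -0.002986; check Q = 17.1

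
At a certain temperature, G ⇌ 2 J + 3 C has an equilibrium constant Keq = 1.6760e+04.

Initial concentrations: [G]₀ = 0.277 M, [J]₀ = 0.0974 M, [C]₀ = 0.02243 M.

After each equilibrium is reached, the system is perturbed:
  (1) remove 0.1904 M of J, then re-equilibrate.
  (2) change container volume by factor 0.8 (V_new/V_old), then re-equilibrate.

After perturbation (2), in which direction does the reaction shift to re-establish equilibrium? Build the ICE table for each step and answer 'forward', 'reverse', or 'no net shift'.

Q₀ = 3.8648e-07 vs Keq = 1.6760e+04 ⇒ Q<K, forward
Step 1:
                    G           J           C
  Initial       0.277      0.0974     0.02243
  Change       -0.277       0.554       0.831
  Equil    1.5733e-05      0.6514      0.8534
  solve Keq expr → x = 0.277; check Q = 1.6760e+04
Then remove 0.1904 M of J.
Step 2:
                    G           J           C
  Initial  1.5733e-05       0.461      0.8534
  Change  -7.8523e-06  1.5705e-05  2.3557e-05
  Equil    7.8807e-06       0.461      0.8534
  solve Keq expr → x = 7.8523e-06; check Q = 1.6760e+04
Then change container volume by factor 0.8 (V_new/V_old).
Step 3:
                    G           J           C
  Initial  9.8509e-06      0.5762       1.067
  Change   1.4194e-05 -2.8388e-05 -4.2582e-05
  Equil    2.4045e-05      0.5762       1.067
  solve Keq expr → x = -1.4194e-05; check Q = 1.6760e+04

Direction: reverse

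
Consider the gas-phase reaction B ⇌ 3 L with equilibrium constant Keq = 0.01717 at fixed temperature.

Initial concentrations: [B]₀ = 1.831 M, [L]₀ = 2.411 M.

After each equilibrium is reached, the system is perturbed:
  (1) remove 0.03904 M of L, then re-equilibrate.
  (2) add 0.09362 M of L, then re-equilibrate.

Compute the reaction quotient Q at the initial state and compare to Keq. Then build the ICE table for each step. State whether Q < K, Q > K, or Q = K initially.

Q₀ = 7.654 vs Keq = 0.01717 ⇒ Q>K, reverse
Step 1:
                  B         L
  init        1.831     2.411
  Δ          0.6867     -2.06
  eq          2.518     0.351
  solve Keq expr → x = -0.6867; check Q = 0.01717
Then remove 0.03904 M of L.
Step 2:
                  B         L
  init        2.518    0.3119
  Δ        -0.01281   0.03844
  eq          2.505    0.3504
  solve Keq expr → x = 0.01281; check Q = 0.01717
Then add 0.09362 M of L.
Step 3:
                  B         L
  init        2.505     0.444
  Δ         0.03073  -0.09219
  eq          2.536    0.3518
  solve Keq expr → x = -0.03073; check Q = 0.01717

Q₀ = 7.654; Q > K (proceeds reverse)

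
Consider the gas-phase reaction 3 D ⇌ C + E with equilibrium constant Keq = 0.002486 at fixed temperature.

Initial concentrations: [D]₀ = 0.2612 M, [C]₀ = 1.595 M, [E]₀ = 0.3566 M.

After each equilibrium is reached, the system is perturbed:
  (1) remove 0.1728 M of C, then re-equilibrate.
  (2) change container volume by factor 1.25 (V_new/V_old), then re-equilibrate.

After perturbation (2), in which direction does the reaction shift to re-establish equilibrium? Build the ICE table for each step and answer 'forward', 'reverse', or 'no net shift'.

Direction: reverse

Q₀ = 31.92 vs Keq = 0.002486 ⇒ Q>K, reverse
Step 1:
                    D           C           E
  init         0.2612       1.595      0.3566
  Δ             1.056      -0.352      -0.352
  eq            1.317       1.243    0.004572
  solve Keq expr → x = -0.352; check Q = 0.002486
Then remove 0.1728 M of C.
Step 2:
                    D           C           E
  init          1.317        1.07    0.004572
  Δ         -0.002127  7.0901e-04  7.0901e-04
  eq            1.315       1.071    0.005281
  solve Keq expr → x = 7.0901e-04; check Q = 0.002486
Then change container volume by factor 1.25 (V_new/V_old).
Step 3:
                    D           C           E
  init          1.052      0.8567    0.004225
  Δ          0.002454 -8.1796e-04 -8.1796e-04
  eq            1.055      0.8559    0.003407
  solve Keq expr → x = -8.1796e-04; check Q = 0.002486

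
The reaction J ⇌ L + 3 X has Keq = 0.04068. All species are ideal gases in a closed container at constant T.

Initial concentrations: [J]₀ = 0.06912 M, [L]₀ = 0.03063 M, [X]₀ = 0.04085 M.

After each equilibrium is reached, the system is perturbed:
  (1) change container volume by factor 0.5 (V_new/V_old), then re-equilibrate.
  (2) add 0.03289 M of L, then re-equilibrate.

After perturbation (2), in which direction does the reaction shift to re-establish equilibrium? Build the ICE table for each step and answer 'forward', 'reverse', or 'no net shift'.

Direction: reverse

Q₀ = 3.0208e-05 vs Keq = 0.04068 ⇒ Q<K, forward
Step 1:
                  J         L         X
  Initial   0.06912   0.03063   0.04085
  Change   -0.05285   0.05285    0.1586
  Equil     0.01627   0.08348    0.1994
  solve Keq expr → x = 0.05285; check Q = 0.04068
Then change container volume by factor 0.5 (V_new/V_old).
Step 2:
                  J         L         X
  Initial   0.03254     0.167    0.3988
  Change     0.0387   -0.0387   -0.1161
  Equil     0.07124    0.1283    0.2827
  solve Keq expr → x = -0.0387; check Q = 0.04068
Then add 0.03289 M of L.
Step 3:
                  J         L         X
  Initial   0.07124    0.1612    0.2827
  Change   0.004347 -0.004347  -0.01304
  Equil     0.07559    0.1568    0.2697
  solve Keq expr → x = -0.004347; check Q = 0.04068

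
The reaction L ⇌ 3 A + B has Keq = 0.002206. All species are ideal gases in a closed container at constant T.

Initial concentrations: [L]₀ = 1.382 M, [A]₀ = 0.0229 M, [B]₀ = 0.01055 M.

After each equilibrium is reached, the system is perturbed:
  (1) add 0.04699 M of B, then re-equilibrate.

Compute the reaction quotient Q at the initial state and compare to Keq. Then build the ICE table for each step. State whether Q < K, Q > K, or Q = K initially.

Q₀ = 9.1675e-08; Q < K (proceeds forward)

Q₀ = 9.1675e-08 vs Keq = 0.002206 ⇒ Q<K, forward
Step 1:
                  L         A         B
  Initial     1.382    0.0229   0.01055
  Change   -0.09295    0.2788   0.09295
  Equil       1.289    0.3017    0.1035
  solve Keq expr → x = 0.09295; check Q = 0.002206
Then add 0.04699 M of B.
Step 2:
                  L         A         B
  Initial     1.289    0.3017    0.1505
  Change   0.009601   -0.0288 -0.009601
  Equil       1.299    0.2729    0.1409
  solve Keq expr → x = -0.009601; check Q = 0.002206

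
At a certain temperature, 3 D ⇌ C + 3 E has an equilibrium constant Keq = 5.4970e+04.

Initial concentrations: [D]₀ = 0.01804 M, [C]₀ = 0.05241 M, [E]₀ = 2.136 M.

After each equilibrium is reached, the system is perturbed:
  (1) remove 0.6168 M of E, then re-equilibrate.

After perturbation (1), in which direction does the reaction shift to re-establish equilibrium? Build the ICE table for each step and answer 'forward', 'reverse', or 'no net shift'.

Direction: forward

Q₀ = 8.6998e+04 vs Keq = 5.4970e+04 ⇒ Q>K, reverse
Step 1:
                  D         C         E
  I         0.01804   0.05241     2.136
  C        0.002829 -9.4287e-04 -0.002829
  E         0.02087   0.05147     2.133
  solve Keq expr → x = -9.4287e-04; check Q = 5.4970e+04
Then remove 0.6168 M of E.
Step 2:
                  D         C         E
  I         0.02087   0.05147     1.516
  C       -0.005793  0.001931  0.005793
  E         0.01508    0.0534     1.522
  solve Keq expr → x = 0.001931; check Q = 5.4970e+04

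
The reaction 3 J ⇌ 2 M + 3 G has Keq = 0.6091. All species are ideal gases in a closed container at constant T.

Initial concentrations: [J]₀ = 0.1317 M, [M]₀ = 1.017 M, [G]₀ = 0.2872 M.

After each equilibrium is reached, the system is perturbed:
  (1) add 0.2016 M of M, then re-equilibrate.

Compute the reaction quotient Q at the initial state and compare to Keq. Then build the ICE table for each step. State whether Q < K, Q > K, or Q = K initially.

Q₀ = 10.73 vs Keq = 0.6091 ⇒ Q>K, reverse
Step 1:
                   J          M          G
  Initial     0.1317      1.017     0.2872
  Change     0.09188   -0.06125   -0.09188
  Equil       0.2236     0.9557     0.1953
  solve Keq expr → x = -0.03063; check Q = 0.6091
Then add 0.2016 M of M.
Step 2:
                   J          M          G
  Initial     0.2236      1.157     0.1953
  Change     0.01272  -0.008481   -0.01272
  Equil       0.2363      1.149     0.1826
  solve Keq expr → x = -0.004241; check Q = 0.6091

Q₀ = 10.73; Q > K (proceeds reverse)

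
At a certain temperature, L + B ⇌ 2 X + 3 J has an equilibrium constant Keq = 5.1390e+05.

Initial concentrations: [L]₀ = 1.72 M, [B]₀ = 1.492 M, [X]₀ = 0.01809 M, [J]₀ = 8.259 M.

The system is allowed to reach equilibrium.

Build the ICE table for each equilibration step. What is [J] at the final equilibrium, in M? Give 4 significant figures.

[J]_eq = 12.46 M

Q₀ = 0.07184 vs Keq = 5.1390e+05 ⇒ Q<K, forward
Step 1:
                   L          B          X          J
  Initial       1.72      1.492    0.01809      8.259
  Change      -1.399     -1.399      2.798      4.197
  Equil       0.3209    0.09294      2.816      12.46
  solve Keq expr → x = 1.399; check Q = 5.1390e+05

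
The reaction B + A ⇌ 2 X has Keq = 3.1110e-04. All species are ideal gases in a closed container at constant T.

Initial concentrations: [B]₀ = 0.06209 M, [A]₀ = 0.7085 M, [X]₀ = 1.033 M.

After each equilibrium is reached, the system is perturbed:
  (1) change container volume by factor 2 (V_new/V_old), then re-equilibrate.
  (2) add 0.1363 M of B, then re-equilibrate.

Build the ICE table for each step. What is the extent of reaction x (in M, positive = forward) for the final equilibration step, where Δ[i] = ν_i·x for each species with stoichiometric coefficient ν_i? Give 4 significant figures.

Q₀ = 24.26 vs Keq = 3.1110e-04 ⇒ Q>K, reverse
Step 1:
                  B         A         X
  I         0.06209    0.7085     1.033
  C          0.5091    0.5091    -1.018
  E          0.5712     1.218   0.01471
  solve Keq expr → x = -0.5091; check Q = 3.1110e-04
Then change container volume by factor 2 (V_new/V_old).
Step 2:
                  B         A         X
  I          0.2856    0.6088  0.007355
  C               0         0         0
  E          0.2856    0.6088  0.007355
  solve Keq expr → x = 0; check Q = 3.1110e-04
Then add 0.1363 M of B.
Step 3:
                  B         A         X
  I          0.4219    0.6088  0.007355
  C       -7.8512e-04 -7.8512e-04   0.00157
  E          0.4211     0.608  0.008925
  solve Keq expr → x = 7.8512e-04; check Q = 3.1110e-04

x = 7.8512e-04 M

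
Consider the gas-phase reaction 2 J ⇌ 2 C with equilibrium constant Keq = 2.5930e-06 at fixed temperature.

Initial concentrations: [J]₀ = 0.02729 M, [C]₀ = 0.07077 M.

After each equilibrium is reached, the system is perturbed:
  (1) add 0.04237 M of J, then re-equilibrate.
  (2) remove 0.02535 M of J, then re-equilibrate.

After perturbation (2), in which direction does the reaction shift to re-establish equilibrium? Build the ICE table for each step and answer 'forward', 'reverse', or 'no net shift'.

Direction: reverse

Q₀ = 6.725 vs Keq = 2.5930e-06 ⇒ Q>K, reverse
Step 1:
                    J           C
  init        0.02729     0.07077
  Δ           0.07061    -0.07061
  eq           0.0979  1.5765e-04
  solve Keq expr → x = -0.03531; check Q = 2.5930e-06
Then add 0.04237 M of J.
Step 2:
                    J           C
  init         0.1403  1.5765e-04
  Δ       -6.8118e-05  6.8118e-05
  eq           0.1402  2.2577e-04
  solve Keq expr → x = 3.4059e-05; check Q = 2.5930e-06
Then remove 0.02535 M of J.
Step 3:
                    J           C
  init         0.1149  2.2577e-04
  Δ        4.0755e-05 -4.0755e-05
  eq           0.1149  1.8501e-04
  solve Keq expr → x = -2.0377e-05; check Q = 2.5930e-06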